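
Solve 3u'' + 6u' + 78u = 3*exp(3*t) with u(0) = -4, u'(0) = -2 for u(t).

Divide through by 3: u'' + 2u' + 26u = exp(3*t).
Characteristic equation r² + 2r + 26 = 0 has discriminant (2)² - 4·(26) = -100 < 0, so r = -1 ± 5i.
Hence u_h = C1*cos(5*t)*exp(-t) + C2*exp(-t)*sin(5*t).
Try u_p = A*exp(3*t). Substituting into the equation and dividing by exp(3*t) gives A = 1/41, so u_p = exp(3*t)/41.
General solution: u = exp(3*t)/41 + C1*cos(5*t)*exp(-t) + C2*exp(-t)*sin(5*t).
Apply the initial conditions: u(0) = 1/41 + C1 = -4 and u'(0) = 3/41 - C1 + 5*C2 = -2. Solving gives C1 = -165/41, C2 = -50/41.

u = exp(3*t)/41 - 165*cos(5*t)*exp(-t)/41 - 50*exp(-t)*sin(5*t)/41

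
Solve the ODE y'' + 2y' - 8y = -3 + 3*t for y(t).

Characteristic equation r² + 2r - 8 = 0 factors as (r - 2)(r + 4) = 0, so r = 2, -4.
Hence y_h = C1*exp(2*t) + C2*exp(-4*t).
For the particular solution try y_p = A0 + A1*t. Substituting and matching coefficients of each power of t gives A0 = 9/32, A1 = -3/8, so y_p = 9/32 - 3*t/8.

y = 9/32 - 3*t/8 + C1*exp(2*t) + C2*exp(-4*t)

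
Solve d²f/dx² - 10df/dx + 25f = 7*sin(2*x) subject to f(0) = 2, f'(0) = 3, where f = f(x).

f = 140*cos(2*x)/841 + 147*sin(2*x)/841 + 1542*exp(5*x)/841 - 189*x*exp(5*x)/29

Characteristic equation r² - 10r + 25 = 0 has discriminant (-10)² - 4·(25) = 0, so r = 5 is a repeated root.
Hence f_h = (C1 + C2*x)*exp(5*x).
Try f_p = A*cos(2*x) + B*sin(2*x). Substituting and equating the coefficients of cos(2x) and sin(2x) gives A = 140/841, B = 147/841, so f_p = 140*cos(2*x)/841 + 147*sin(2*x)/841.
General solution: f = 140*cos(2*x)/841 + 147*sin(2*x)/841 + C1*exp(5*x) + C2*x*exp(5*x).
Apply the initial conditions: f(0) = 140/841 + C1 = 2 and f'(0) = 294/841 + C2 + 5*C1 = 3. Solving gives C1 = 1542/841, C2 = -189/29.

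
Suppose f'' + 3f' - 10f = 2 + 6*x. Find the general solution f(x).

Characteristic equation r² + 3r - 10 = 0 factors as (r - 2)(r + 5) = 0, so r = 2, -5.
Hence f_h = C1*exp(2*x) + C2*exp(-5*x).
For the particular solution try f_p = A0 + A1*x. Substituting and matching coefficients of each power of x gives A0 = -19/50, A1 = -3/5, so f_p = -19/50 - 3*x/5.

f = -19/50 - 3*x/5 + C1*exp(2*x) + C2*exp(-5*x)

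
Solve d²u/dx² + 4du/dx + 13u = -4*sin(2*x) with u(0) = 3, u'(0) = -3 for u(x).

Characteristic equation r² + 4r + 13 = 0 has discriminant (4)² - 4·(13) = -36 < 0, so r = -2 ± 3i.
Hence u_h = C1*cos(3*x)*exp(-2*x) + C2*exp(-2*x)*sin(3*x).
Try u_p = A*cos(2*x) + B*sin(2*x). Substituting and equating the coefficients of cos(2x) and sin(2x) gives A = 32/145, B = -36/145, so u_p = -36*sin(2*x)/145 + 32*cos(2*x)/145.
General solution: u = -36*sin(2*x)/145 + 32*cos(2*x)/145 + C1*cos(3*x)*exp(-2*x) + C2*exp(-2*x)*sin(3*x).
Apply the initial conditions: u(0) = 32/145 + C1 = 3 and u'(0) = -72/145 - 2*C1 + 3*C2 = -3. Solving gives C1 = 403/145, C2 = 443/435.

u = -36*sin(2*x)/145 + 32*cos(2*x)/145 + 403*cos(3*x)*exp(-2*x)/145 + 443*exp(-2*x)*sin(3*x)/435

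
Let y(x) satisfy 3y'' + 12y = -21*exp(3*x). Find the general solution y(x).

y = -7*exp(3*x)/13 + C1*cos(2*x) + C2*sin(2*x)

Divide through by 3: y'' + 4y = -7*exp(3*x).
Characteristic equation r² + 4 = 0 has discriminant (0)² - 4·(4) = -16 < 0, so r = ± 2i.
Hence y_h = C1*cos(2*x) + C2*sin(2*x).
Try y_p = A*exp(3*x). Substituting into the equation and dividing by exp(3*x) gives A = -7/13, so y_p = -7*exp(3*x)/13.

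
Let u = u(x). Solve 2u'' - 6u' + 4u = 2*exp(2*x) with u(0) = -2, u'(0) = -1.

u = -2*exp(x) + x*exp(2*x)

Divide through by 2: u'' - 3u' + 2u = exp(2*x).
Characteristic equation r² - 3r + 2 = 0 factors as (r - 2)(r - 1) = 0, so r = 2, 1.
Hence u_h = C1*exp(2*x) + C2*exp(x).
Since exp(2*x) solves the homogeneous equation (r = 2 is a root of multiplicity 1), multiply the trial by x. Try u_p = A*x*exp(2*x). Substituting into the equation and dividing by exp(2*x) gives A = 1, so u_p = x*exp(2*x).
General solution: u = C1*exp(2*x) + C2*exp(x) + x*exp(2*x).
Apply the initial conditions: u(0) = C1 + C2 = -2 and u'(0) = 1 + C2 + 2*C1 = -1. Solving gives C1 = 0, C2 = -2.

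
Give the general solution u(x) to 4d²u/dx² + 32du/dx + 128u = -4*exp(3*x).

u = -exp(3*x)/65 + C1*cos(4*x)*exp(-4*x) + C2*exp(-4*x)*sin(4*x)

Divide through by 4: u'' + 8u' + 32u = -exp(3*x).
Characteristic equation r² + 8r + 32 = 0 has discriminant (8)² - 4·(32) = -64 < 0, so r = -4 ± 4i.
Hence u_h = C1*cos(4*x)*exp(-4*x) + C2*exp(-4*x)*sin(4*x).
Try u_p = A*exp(3*x). Substituting into the equation and dividing by exp(3*x) gives A = -1/65, so u_p = -exp(3*x)/65.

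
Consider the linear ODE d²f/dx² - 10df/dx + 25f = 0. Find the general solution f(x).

Characteristic equation r² - 10r + 25 = 0 has discriminant (-10)² - 4·(25) = 0, so r = 5 is a repeated root.
Hence f_h = (C1 + C2*x)*exp(5*x).

f = C1*exp(5*x) + C2*x*exp(5*x)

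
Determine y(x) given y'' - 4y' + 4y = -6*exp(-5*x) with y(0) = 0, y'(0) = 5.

Characteristic equation r² - 4r + 4 = 0 has discriminant (-4)² - 4·(4) = 0, so r = 2 is a repeated root.
Hence y_h = (C1 + C2*x)*exp(2*x).
Try y_p = A*exp(-5*x). Substituting into the equation and dividing by exp(-5*x) gives A = -6/49, so y_p = -6*exp(-5*x)/49.
General solution: y = -6*exp(-5*x)/49 + C1*exp(2*x) + C2*x*exp(2*x).
Apply the initial conditions: y(0) = -6/49 + C1 = 0 and y'(0) = 30/49 + C2 + 2*C1 = 5. Solving gives C1 = 6/49, C2 = 29/7.

y = -6*exp(-5*x)/49 + 6*exp(2*x)/49 + 29*x*exp(2*x)/7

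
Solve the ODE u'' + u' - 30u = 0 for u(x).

Characteristic equation r² + r - 30 = 0 factors as (r + 6)(r - 5) = 0, so r = -6, 5.
Hence u_h = C1*exp(-6*x) + C2*exp(5*x).

u = C1*exp(-6*x) + C2*exp(5*x)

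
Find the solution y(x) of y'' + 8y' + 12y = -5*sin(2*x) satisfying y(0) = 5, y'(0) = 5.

y = -59*exp(-6*x)/16 - sin(2*x)/8 + cos(2*x)/4 + 135*exp(-2*x)/16

Characteristic equation r² + 8r + 12 = 0 factors as (r + 2)(r + 6) = 0, so r = -2, -6.
Hence y_h = C1*exp(-2*x) + C2*exp(-6*x).
Try y_p = A*cos(2*x) + B*sin(2*x). Substituting and equating the coefficients of cos(2x) and sin(2x) gives A = 1/4, B = -1/8, so y_p = -sin(2*x)/8 + cos(2*x)/4.
General solution: y = -sin(2*x)/8 + cos(2*x)/4 + C1*exp(-2*x) + C2*exp(-6*x).
Apply the initial conditions: y(0) = 1/4 + C1 + C2 = 5 and y'(0) = -1/4 - 6*C2 - 2*C1 = 5. Solving gives C1 = 135/16, C2 = -59/16.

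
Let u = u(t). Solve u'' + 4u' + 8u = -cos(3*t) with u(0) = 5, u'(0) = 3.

Characteristic equation r² + 4r + 8 = 0 has discriminant (4)² - 4·(8) = -16 < 0, so r = -2 ± 2i.
Hence u_h = C1*cos(2*t)*exp(-2*t) + C2*exp(-2*t)*sin(2*t).
Try u_p = A*cos(3*t) + B*sin(3*t). Substituting and equating the coefficients of cos(3t) and sin(3t) gives A = 1/145, B = -12/145, so u_p = -12*sin(3*t)/145 + cos(3*t)/145.
General solution: u = -12*sin(3*t)/145 + cos(3*t)/145 + C1*cos(2*t)*exp(-2*t) + C2*exp(-2*t)*sin(2*t).
Apply the initial conditions: u(0) = 1/145 + C1 = 5 and u'(0) = -36/145 - 2*C1 + 2*C2 = 3. Solving gives C1 = 724/145, C2 = 1919/290.

u = -12*sin(3*t)/145 + cos(3*t)/145 + 724*cos(2*t)*exp(-2*t)/145 + 1919*exp(-2*t)*sin(2*t)/290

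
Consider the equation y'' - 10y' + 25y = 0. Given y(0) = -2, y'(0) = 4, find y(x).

Characteristic equation r² - 10r + 25 = 0 has discriminant (-10)² - 4·(25) = 0, so r = 5 is a repeated root.
Hence y_h = (C1 + C2*x)*exp(5*x).
Apply the initial conditions: y(0) = C1 = -2 and y'(0) = C2 + 5*C1 = 4. Solving gives C1 = -2, C2 = 14.

y = -2*exp(5*x) + 14*x*exp(5*x)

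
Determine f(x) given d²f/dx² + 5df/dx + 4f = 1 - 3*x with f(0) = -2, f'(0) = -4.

f = 19/16 - 16*exp(-x)/3 - 3*x/4 + 103*exp(-4*x)/48

Characteristic equation r² + 5r + 4 = 0 factors as (r + 1)(r + 4) = 0, so r = -1, -4.
Hence f_h = C1*exp(-x) + C2*exp(-4*x).
For the particular solution try f_p = A0 + A1*x. Substituting and matching coefficients of each power of x gives A0 = 19/16, A1 = -3/4, so f_p = 19/16 - 3*x/4.
General solution: f = 19/16 - 3*x/4 + C1*exp(-x) + C2*exp(-4*x).
Apply the initial conditions: f(0) = 19/16 + C1 + C2 = -2 and f'(0) = -3/4 - C1 - 4*C2 = -4. Solving gives C1 = -16/3, C2 = 103/48.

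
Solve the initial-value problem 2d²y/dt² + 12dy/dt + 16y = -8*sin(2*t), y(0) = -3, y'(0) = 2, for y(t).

y = -11*exp(-2*t)/2 - sin(2*t)/10 + 3*cos(2*t)/10 + 11*exp(-4*t)/5

Divide through by 2: y'' + 6y' + 8y = -4*sin(2*t).
Characteristic equation r² + 6r + 8 = 0 factors as (r + 4)(r + 2) = 0, so r = -4, -2.
Hence y_h = C1*exp(-4*t) + C2*exp(-2*t).
Try y_p = A*cos(2*t) + B*sin(2*t). Substituting and equating the coefficients of cos(2t) and sin(2t) gives A = 3/10, B = -1/10, so y_p = -sin(2*t)/10 + 3*cos(2*t)/10.
General solution: y = -sin(2*t)/10 + 3*cos(2*t)/10 + C1*exp(-4*t) + C2*exp(-2*t).
Apply the initial conditions: y(0) = 3/10 + C1 + C2 = -3 and y'(0) = -1/5 - 4*C1 - 2*C2 = 2. Solving gives C1 = 11/5, C2 = -11/2.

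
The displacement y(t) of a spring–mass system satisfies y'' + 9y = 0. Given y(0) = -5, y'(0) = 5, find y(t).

y = -5*cos(3*t) + 5*sin(3*t)/3

Characteristic equation r² + 9 = 0 has discriminant (0)² - 4·(9) = -36 < 0, so r = ± 3i.
Hence y_h = C1*cos(3*t) + C2*sin(3*t).
Apply the initial conditions: y(0) = C1 = -5 and y'(0) = 3*C2 = 5. Solving gives C1 = -5, C2 = 5/3.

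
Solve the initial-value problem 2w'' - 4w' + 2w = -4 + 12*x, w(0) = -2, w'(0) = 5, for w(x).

w = 10 - 12*exp(x) + 6*x + 11*x*exp(x)

Divide through by 2: w'' - 2w' + w = -2 + 6*x.
Characteristic equation r² - 2r + 1 = 0 has discriminant (-2)² - 4·(1) = 0, so r = 1 is a repeated root.
Hence w_h = (C1 + C2*x)*exp(x).
For the particular solution try w_p = A0 + A1*x. Substituting and matching coefficients of each power of x gives A0 = 10, A1 = 6, so w_p = 10 + 6*x.
General solution: w = 10 + 6*x + C1*exp(x) + C2*x*exp(x).
Apply the initial conditions: w(0) = 10 + C1 = -2 and w'(0) = 6 + C1 + C2 = 5. Solving gives C1 = -12, C2 = 11.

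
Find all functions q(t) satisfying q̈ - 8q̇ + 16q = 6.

q = 3/8 + C1*exp(4*t) + C2*t*exp(4*t)

Characteristic equation r² - 8r + 16 = 0 has discriminant (-8)² - 4·(16) = 0, so r = 4 is a repeated root.
Hence q_h = (C1 + C2*t)*exp(4*t).
For the particular solution try q_p = A0. Substituting and matching coefficients of each power of t gives A0 = 3/8, so q_p = 3/8.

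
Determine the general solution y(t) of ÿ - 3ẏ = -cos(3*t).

y = C2 + cos(3*t)/18 + sin(3*t)/18 + C1*exp(3*t)

Characteristic equation r² - 3r = 0 factors as (r - 3)r = 0, so r = 3, 0.
Hence y_h = C1*exp(3*t) + C2.
Try y_p = A*cos(3*t) + B*sin(3*t). Substituting and equating the coefficients of cos(3t) and sin(3t) gives A = 1/18, B = 1/18, so y_p = cos(3*t)/18 + sin(3*t)/18.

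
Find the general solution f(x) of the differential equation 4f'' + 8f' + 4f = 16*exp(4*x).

Divide through by 4: f'' + 2f' + f = 4*exp(4*x).
Characteristic equation r² + 2r + 1 = 0 has discriminant (2)² - 4·(1) = 0, so r = -1 is a repeated root.
Hence f_h = (C1 + C2*x)*exp(-x).
Try f_p = A*exp(4*x). Substituting into the equation and dividing by exp(4*x) gives A = 4/25, so f_p = 4*exp(4*x)/25.

f = 4*exp(4*x)/25 + C1*exp(-x) + C2*x*exp(-x)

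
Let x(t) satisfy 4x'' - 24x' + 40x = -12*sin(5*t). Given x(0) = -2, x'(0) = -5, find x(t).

Divide through by 4: x'' - 6x' + 10x = -3*sin(5*t).
Characteristic equation r² - 6r + 10 = 0 has discriminant (-6)² - 4·(10) = -4 < 0, so r = 3 ± i.
Hence x_h = C1*cos(t)*exp(3*t) + C2*exp(3*t)*sin(t).
Try x_p = A*cos(5*t) + B*sin(5*t). Substituting and equating the coefficients of cos(5t) and sin(5t) gives A = -2/25, B = 1/25, so x_p = -2*cos(5*t)/25 + sin(5*t)/25.
General solution: x = -2*cos(5*t)/25 + sin(5*t)/25 + C1*cos(t)*exp(3*t) + C2*exp(3*t)*sin(t).
Apply the initial conditions: x(0) = -2/25 + C1 = -2 and x'(0) = 1/5 + C2 + 3*C1 = -5. Solving gives C1 = -48/25, C2 = 14/25.

x = -2*cos(5*t)/25 + sin(5*t)/25 - 48*cos(t)*exp(3*t)/25 + 14*exp(3*t)*sin(t)/25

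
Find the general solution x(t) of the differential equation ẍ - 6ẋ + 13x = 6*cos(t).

Characteristic equation r² - 6r + 13 = 0 has discriminant (-6)² - 4·(13) = -16 < 0, so r = 3 ± 2i.
Hence x_h = C1*cos(2*t)*exp(3*t) + C2*exp(3*t)*sin(2*t).
Try x_p = A*cos(t) + B*sin(t). Substituting and equating the coefficients of cos(t) and sin(t) gives A = 2/5, B = -1/5, so x_p = -sin(t)/5 + 2*cos(t)/5.

x = -sin(t)/5 + 2*cos(t)/5 + C1*cos(2*t)*exp(3*t) + C2*exp(3*t)*sin(2*t)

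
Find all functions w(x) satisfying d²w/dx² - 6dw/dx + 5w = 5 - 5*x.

Characteristic equation r² - 6r + 5 = 0 factors as (r - 1)(r - 5) = 0, so r = 1, 5.
Hence w_h = C1*exp(x) + C2*exp(5*x).
For the particular solution try w_p = A0 + A1*x. Substituting and matching coefficients of each power of x gives A0 = -1/5, A1 = -1, so w_p = -1/5 - x.

w = -1/5 - x + C1*exp(x) + C2*exp(5*x)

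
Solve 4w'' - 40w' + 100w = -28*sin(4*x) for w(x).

w = -280*cos(4*x)/1681 - 63*sin(4*x)/1681 + C1*exp(5*x) + C2*x*exp(5*x)

Divide through by 4: w'' - 10w' + 25w = -7*sin(4*x).
Characteristic equation r² - 10r + 25 = 0 has discriminant (-10)² - 4·(25) = 0, so r = 5 is a repeated root.
Hence w_h = (C1 + C2*x)*exp(5*x).
Try w_p = A*cos(4*x) + B*sin(4*x). Substituting and equating the coefficients of cos(4x) and sin(4x) gives A = -280/1681, B = -63/1681, so w_p = -280*cos(4*x)/1681 - 63*sin(4*x)/1681.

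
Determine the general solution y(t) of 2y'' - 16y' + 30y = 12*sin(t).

Divide through by 2: y'' - 8y' + 15y = 6*sin(t).
Characteristic equation r² - 8r + 15 = 0 factors as (r - 5)(r - 3) = 0, so r = 5, 3.
Hence y_h = C1*exp(5*t) + C2*exp(3*t).
Try y_p = A*cos(t) + B*sin(t). Substituting and equating the coefficients of cos(t) and sin(t) gives A = 12/65, B = 21/65, so y_p = 12*cos(t)/65 + 21*sin(t)/65.

y = 12*cos(t)/65 + 21*sin(t)/65 + C1*exp(5*t) + C2*exp(3*t)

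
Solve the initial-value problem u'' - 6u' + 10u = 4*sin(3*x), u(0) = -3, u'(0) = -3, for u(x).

Characteristic equation r² - 6r + 10 = 0 has discriminant (-6)² - 4·(10) = -4 < 0, so r = 3 ± i.
Hence u_h = C1*cos(x)*exp(3*x) + C2*exp(3*x)*sin(x).
Try u_p = A*cos(3*x) + B*sin(3*x). Substituting and equating the coefficients of cos(3x) and sin(3x) gives A = 72/325, B = 4/325, so u_p = 4*sin(3*x)/325 + 72*cos(3*x)/325.
General solution: u = 4*sin(3*x)/325 + 72*cos(3*x)/325 + C1*cos(x)*exp(3*x) + C2*exp(3*x)*sin(x).
Apply the initial conditions: u(0) = 72/325 + C1 = -3 and u'(0) = 12/325 + C2 + 3*C1 = -3. Solving gives C1 = -1047/325, C2 = 2154/325.

u = 4*sin(3*x)/325 + 72*cos(3*x)/325 - 1047*cos(x)*exp(3*x)/325 + 2154*exp(3*x)*sin(x)/325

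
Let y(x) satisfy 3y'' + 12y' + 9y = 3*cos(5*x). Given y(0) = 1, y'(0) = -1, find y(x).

Divide through by 3: y'' + 4y' + 3y = cos(5*x).
Characteristic equation r² + 4r + 3 = 0 factors as (r + 3)(r + 1) = 0, so r = -3, -1.
Hence y_h = C1*exp(-3*x) + C2*exp(-x).
Try y_p = A*cos(5*x) + B*sin(5*x). Substituting and equating the coefficients of cos(5x) and sin(5x) gives A = -11/442, B = 5/221, so y_p = -11*cos(5*x)/442 + 5*sin(5*x)/221.
General solution: y = -11*cos(5*x)/442 + 5*sin(5*x)/221 + C1*exp(-3*x) + C2*exp(-x).
Apply the initial conditions: y(0) = -11/442 + C1 + C2 = 1 and y'(0) = 25/221 - C2 - 3*C1 = -1. Solving gives C1 = 3/68, C2 = 51/52.

y = -11*cos(5*x)/442 + 3*exp(-3*x)/68 + 5*sin(5*x)/221 + 51*exp(-x)/52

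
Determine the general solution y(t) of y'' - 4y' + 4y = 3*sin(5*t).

y = -63*sin(5*t)/841 + 60*cos(5*t)/841 + C1*exp(2*t) + C2*t*exp(2*t)

Characteristic equation r² - 4r + 4 = 0 has discriminant (-4)² - 4·(4) = 0, so r = 2 is a repeated root.
Hence y_h = (C1 + C2*t)*exp(2*t).
Try y_p = A*cos(5*t) + B*sin(5*t). Substituting and equating the coefficients of cos(5t) and sin(5t) gives A = 60/841, B = -63/841, so y_p = -63*sin(5*t)/841 + 60*cos(5*t)/841.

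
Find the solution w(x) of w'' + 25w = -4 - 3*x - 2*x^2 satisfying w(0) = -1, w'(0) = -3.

Characteristic equation r² + 25 = 0 has discriminant (0)² - 4·(25) = -100 < 0, so r = ± 5i.
Hence w_h = C1*cos(5*x) + C2*sin(5*x).
For the particular solution try w_p = A0 + A1*x + A2*x^2. Substituting and matching coefficients of each power of x gives A0 = -96/625, A1 = -3/25, A2 = -2/25, so w_p = -96/625 - 3*x/25 - 2*x^2/25.
General solution: w = -96/625 - 3*x/25 - 2*x^2/25 + C1*cos(5*x) + C2*sin(5*x).
Apply the initial conditions: w(0) = -96/625 + C1 = -1 and w'(0) = -3/25 + 5*C2 = -3. Solving gives C1 = -529/625, C2 = -72/125.

w = -96/625 - 529*cos(5*x)/625 - 72*sin(5*x)/125 - 3*x/25 - 2*x**2/25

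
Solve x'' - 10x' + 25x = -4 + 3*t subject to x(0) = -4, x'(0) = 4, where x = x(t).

x = -14/125 - 486*exp(5*t)/125 + 3*t/25 + 583*t*exp(5*t)/25

Characteristic equation r² - 10r + 25 = 0 has discriminant (-10)² - 4·(25) = 0, so r = 5 is a repeated root.
Hence x_h = (C1 + C2*t)*exp(5*t).
For the particular solution try x_p = A0 + A1*t. Substituting and matching coefficients of each power of t gives A0 = -14/125, A1 = 3/25, so x_p = -14/125 + 3*t/25.
General solution: x = -14/125 + 3*t/25 + C1*exp(5*t) + C2*t*exp(5*t).
Apply the initial conditions: x(0) = -14/125 + C1 = -4 and x'(0) = 3/25 + C2 + 5*C1 = 4. Solving gives C1 = -486/125, C2 = 583/25.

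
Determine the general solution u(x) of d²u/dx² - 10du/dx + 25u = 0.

u = C1*exp(5*x) + C2*x*exp(5*x)

Characteristic equation r² - 10r + 25 = 0 has discriminant (-10)² - 4·(25) = 0, so r = 5 is a repeated root.
Hence u_h = (C1 + C2*x)*exp(5*x).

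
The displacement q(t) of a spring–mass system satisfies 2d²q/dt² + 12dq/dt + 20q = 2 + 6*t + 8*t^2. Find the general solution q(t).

q = 16/125 - 9*t/50 + 2*t**2/5 + C1*cos(t)*exp(-3*t) + C2*exp(-3*t)*sin(t)

Divide through by 2: q'' + 6q' + 10q = 1 + 3*t + 4*t^2.
Characteristic equation r² + 6r + 10 = 0 has discriminant (6)² - 4·(10) = -4 < 0, so r = -3 ± i.
Hence q_h = C1*cos(t)*exp(-3*t) + C2*exp(-3*t)*sin(t).
For the particular solution try q_p = A0 + A1*t + A2*t^2. Substituting and matching coefficients of each power of t gives A0 = 16/125, A1 = -9/50, A2 = 2/5, so q_p = 16/125 - 9*t/50 + 2*t^2/5.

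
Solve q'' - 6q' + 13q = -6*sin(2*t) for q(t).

Characteristic equation r² - 6r + 13 = 0 has discriminant (-6)² - 4·(13) = -16 < 0, so r = 3 ± 2i.
Hence q_h = C1*cos(2*t)*exp(3*t) + C2*exp(3*t)*sin(2*t).
Try q_p = A*cos(2*t) + B*sin(2*t). Substituting and equating the coefficients of cos(2t) and sin(2t) gives A = -8/25, B = -6/25, so q_p = -8*cos(2*t)/25 - 6*sin(2*t)/25.

q = -8*cos(2*t)/25 - 6*sin(2*t)/25 + C1*cos(2*t)*exp(3*t) + C2*exp(3*t)*sin(2*t)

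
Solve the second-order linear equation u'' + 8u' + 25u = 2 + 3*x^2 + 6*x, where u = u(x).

Characteristic equation r² + 8r + 25 = 0 has discriminant (8)² - 4·(25) = -36 < 0, so r = -4 ± 3i.
Hence u_h = C1*cos(3*x)*exp(-4*x) + C2*exp(-4*x)*sin(3*x).
For the particular solution try u_p = A0 + A1*x + A2*x^2. Substituting and matching coefficients of each power of x gives A0 = 284/15625, A1 = 102/625, A2 = 3/25, so u_p = 284/15625 + 3*x^2/25 + 102*x/625.

u = 284/15625 + 3*x**2/25 + 102*x/625 + C1*cos(3*x)*exp(-4*x) + C2*exp(-4*x)*sin(3*x)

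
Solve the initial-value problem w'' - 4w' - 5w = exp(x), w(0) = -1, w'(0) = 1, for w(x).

Characteristic equation r² - 4r - 5 = 0 factors as (r - 5)(r + 1) = 0, so r = 5, -1.
Hence w_h = C1*exp(5*x) + C2*exp(-x).
Try w_p = A*exp(x). Substituting into the equation and dividing by exp(x) gives A = -1/8, so w_p = -exp(x)/8.
General solution: w = -exp(x)/8 + C1*exp(5*x) + C2*exp(-x).
Apply the initial conditions: w(0) = -1/8 + C1 + C2 = -1 and w'(0) = -1/8 - C2 + 5*C1 = 1. Solving gives C1 = 1/24, C2 = -11/12.

w = -11*exp(-x)/12 - exp(x)/8 + exp(5*x)/24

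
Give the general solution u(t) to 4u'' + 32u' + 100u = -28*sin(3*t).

Divide through by 4: u'' + 8u' + 25u = -7*sin(3*t).
Characteristic equation r² + 8r + 25 = 0 has discriminant (8)² - 4·(25) = -36 < 0, so r = -4 ± 3i.
Hence u_h = C1*cos(3*t)*exp(-4*t) + C2*exp(-4*t)*sin(3*t).
Try u_p = A*cos(3*t) + B*sin(3*t). Substituting and equating the coefficients of cos(3t) and sin(3t) gives A = 21/104, B = -7/52, so u_p = -7*sin(3*t)/52 + 21*cos(3*t)/104.

u = -7*sin(3*t)/52 + 21*cos(3*t)/104 + C1*cos(3*t)*exp(-4*t) + C2*exp(-4*t)*sin(3*t)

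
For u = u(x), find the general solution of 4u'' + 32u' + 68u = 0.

Divide through by 4: u'' + 8u' + 17u = 0.
Characteristic equation r² + 8r + 17 = 0 has discriminant (8)² - 4·(17) = -4 < 0, so r = -4 ± i.
Hence u_h = C1*cos(x)*exp(-4*x) + C2*exp(-4*x)*sin(x).

u = C1*cos(x)*exp(-4*x) + C2*exp(-4*x)*sin(x)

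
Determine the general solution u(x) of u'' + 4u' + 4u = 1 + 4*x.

u = -3/4 + x + C1*exp(-2*x) + C2*x*exp(-2*x)

Characteristic equation r² + 4r + 4 = 0 has discriminant (4)² - 4·(4) = 0, so r = -2 is a repeated root.
Hence u_h = (C1 + C2*x)*exp(-2*x).
For the particular solution try u_p = A0 + A1*x. Substituting and matching coefficients of each power of x gives A0 = -3/4, A1 = 1, so u_p = -3/4 + x.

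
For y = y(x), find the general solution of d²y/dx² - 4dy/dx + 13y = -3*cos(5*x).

y = 9*cos(5*x)/136 + 15*sin(5*x)/136 + C1*cos(3*x)*exp(2*x) + C2*exp(2*x)*sin(3*x)

Characteristic equation r² - 4r + 13 = 0 has discriminant (-4)² - 4·(13) = -36 < 0, so r = 2 ± 3i.
Hence y_h = C1*cos(3*x)*exp(2*x) + C2*exp(2*x)*sin(3*x).
Try y_p = A*cos(5*x) + B*sin(5*x). Substituting and equating the coefficients of cos(5x) and sin(5x) gives A = 9/136, B = 15/136, so y_p = 9*cos(5*x)/136 + 15*sin(5*x)/136.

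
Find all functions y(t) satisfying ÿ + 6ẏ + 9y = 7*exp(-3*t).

y = C1*exp(-3*t) + 7*t**2*exp(-3*t)/2 + C2*t*exp(-3*t)

Characteristic equation r² + 6r + 9 = 0 has discriminant (6)² - 4·(9) = 0, so r = -3 is a repeated root.
Hence y_h = (C1 + C2*t)*exp(-3*t).
Since exp(-3*t) solves the homogeneous equation (r = -3 is a root of multiplicity 2), multiply the trial by t^2. Try y_p = A*t^2*exp(-3*t). Substituting into the equation and dividing by exp(-3*t) gives A = 7/2, so y_p = 7*t^2*exp(-3*t)/2.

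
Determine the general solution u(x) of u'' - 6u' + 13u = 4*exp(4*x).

Characteristic equation r² - 6r + 13 = 0 has discriminant (-6)² - 4·(13) = -16 < 0, so r = 3 ± 2i.
Hence u_h = C1*cos(2*x)*exp(3*x) + C2*exp(3*x)*sin(2*x).
Try u_p = A*exp(4*x). Substituting into the equation and dividing by exp(4*x) gives A = 4/5, so u_p = 4*exp(4*x)/5.

u = 4*exp(4*x)/5 + C1*cos(2*x)*exp(3*x) + C2*exp(3*x)*sin(2*x)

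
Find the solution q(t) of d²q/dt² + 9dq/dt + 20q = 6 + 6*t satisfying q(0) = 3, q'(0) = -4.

q = 33/200 - 176*exp(-5*t)/25 + 3*t/10 + 79*exp(-4*t)/8

Characteristic equation r² + 9r + 20 = 0 factors as (r + 5)(r + 4) = 0, so r = -5, -4.
Hence q_h = C1*exp(-5*t) + C2*exp(-4*t).
For the particular solution try q_p = A0 + A1*t. Substituting and matching coefficients of each power of t gives A0 = 33/200, A1 = 3/10, so q_p = 33/200 + 3*t/10.
General solution: q = 33/200 + 3*t/10 + C1*exp(-5*t) + C2*exp(-4*t).
Apply the initial conditions: q(0) = 33/200 + C1 + C2 = 3 and q'(0) = 3/10 - 5*C1 - 4*C2 = -4. Solving gives C1 = -176/25, C2 = 79/8.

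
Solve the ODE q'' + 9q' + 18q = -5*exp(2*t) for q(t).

Characteristic equation r² + 9r + 18 = 0 factors as (r + 6)(r + 3) = 0, so r = -6, -3.
Hence q_h = C1*exp(-6*t) + C2*exp(-3*t).
Try q_p = A*exp(2*t). Substituting into the equation and dividing by exp(2*t) gives A = -1/8, so q_p = -exp(2*t)/8.

q = -exp(2*t)/8 + C1*exp(-6*t) + C2*exp(-3*t)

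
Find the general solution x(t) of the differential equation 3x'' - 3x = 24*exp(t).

x = C1*exp(-t) + C2*exp(t) + 4*t*exp(t)

Divide through by 3: x'' - x = 8*exp(t).
Characteristic equation r² - 1 = 0 factors as (r + 1)(r - 1) = 0, so r = -1, 1.
Hence x_h = C1*exp(-t) + C2*exp(t).
Since exp(t) solves the homogeneous equation (r = 1 is a root of multiplicity 1), multiply the trial by t. Try x_p = A*t*exp(t). Substituting into the equation and dividing by exp(t) gives A = 4, so x_p = 4*t*exp(t).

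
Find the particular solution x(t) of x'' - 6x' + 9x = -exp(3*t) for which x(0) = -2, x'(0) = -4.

Characteristic equation r² - 6r + 9 = 0 has discriminant (-6)² - 4·(9) = 0, so r = 3 is a repeated root.
Hence x_h = (C1 + C2*t)*exp(3*t).
Since exp(3*t) solves the homogeneous equation (r = 3 is a root of multiplicity 2), multiply the trial by t^2. Try x_p = A*t^2*exp(3*t). Substituting into the equation and dividing by exp(3*t) gives A = -1/2, so x_p = -t^2*exp(3*t)/2.
General solution: x = C1*exp(3*t) - t^2*exp(3*t)/2 + C2*t*exp(3*t).
Apply the initial conditions: x(0) = C1 = -2 and x'(0) = C2 + 3*C1 = -4. Solving gives C1 = -2, C2 = 2.

x = -2*exp(3*t) + 2*t*exp(3*t) - t**2*exp(3*t)/2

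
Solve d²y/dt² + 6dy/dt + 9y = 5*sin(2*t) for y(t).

y = -60*cos(2*t)/169 + 25*sin(2*t)/169 + C1*exp(-3*t) + C2*t*exp(-3*t)

Characteristic equation r² + 6r + 9 = 0 has discriminant (6)² - 4·(9) = 0, so r = -3 is a repeated root.
Hence y_h = (C1 + C2*t)*exp(-3*t).
Try y_p = A*cos(2*t) + B*sin(2*t). Substituting and equating the coefficients of cos(2t) and sin(2t) gives A = -60/169, B = 25/169, so y_p = -60*cos(2*t)/169 + 25*sin(2*t)/169.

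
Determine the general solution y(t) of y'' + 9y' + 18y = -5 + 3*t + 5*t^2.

Characteristic equation r² + 9r + 18 = 0 factors as (r + 6)(r + 3) = 0, so r = -6, -3.
Hence y_h = C1*exp(-6*t) + C2*exp(-3*t).
For the particular solution try y_p = A0 + A1*t + A2*t^2. Substituting and matching coefficients of each power of t gives A0 = -41/162, A1 = -1/9, A2 = 5/18, so y_p = -41/162 - t/9 + 5*t^2/18.

y = -41/162 - t/9 + 5*t**2/18 + C1*exp(-6*t) + C2*exp(-3*t)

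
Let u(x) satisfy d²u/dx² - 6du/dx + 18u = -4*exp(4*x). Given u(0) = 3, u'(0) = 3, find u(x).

u = -2*exp(4*x)/5 - 28*exp(3*x)*sin(3*x)/15 + 17*cos(3*x)*exp(3*x)/5

Characteristic equation r² - 6r + 18 = 0 has discriminant (-6)² - 4·(18) = -36 < 0, so r = 3 ± 3i.
Hence u_h = C1*cos(3*x)*exp(3*x) + C2*exp(3*x)*sin(3*x).
Try u_p = A*exp(4*x). Substituting into the equation and dividing by exp(4*x) gives A = -2/5, so u_p = -2*exp(4*x)/5.
General solution: u = -2*exp(4*x)/5 + C1*cos(3*x)*exp(3*x) + C2*exp(3*x)*sin(3*x).
Apply the initial conditions: u(0) = -2/5 + C1 = 3 and u'(0) = -8/5 + 3*C1 + 3*C2 = 3. Solving gives C1 = 17/5, C2 = -28/15.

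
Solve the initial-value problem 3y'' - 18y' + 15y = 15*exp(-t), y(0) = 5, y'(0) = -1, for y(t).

y = -31*exp(5*t)/24 + 5*exp(-t)/12 + 47*exp(t)/8

Divide through by 3: y'' - 6y' + 5y = 5*exp(-t).
Characteristic equation r² - 6r + 5 = 0 factors as (r - 5)(r - 1) = 0, so r = 5, 1.
Hence y_h = C1*exp(5*t) + C2*exp(t).
Try y_p = A*exp(-t). Substituting into the equation and dividing by exp(-t) gives A = 5/12, so y_p = 5*exp(-t)/12.
General solution: y = 5*exp(-t)/12 + C1*exp(5*t) + C2*exp(t).
Apply the initial conditions: y(0) = 5/12 + C1 + C2 = 5 and y'(0) = -5/12 + C2 + 5*C1 = -1. Solving gives C1 = -31/24, C2 = 47/8.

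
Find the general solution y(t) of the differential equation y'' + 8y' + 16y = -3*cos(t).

y = -45*cos(t)/289 - 24*sin(t)/289 + C1*exp(-4*t) + C2*t*exp(-4*t)

Characteristic equation r² + 8r + 16 = 0 has discriminant (8)² - 4·(16) = 0, so r = -4 is a repeated root.
Hence y_h = (C1 + C2*t)*exp(-4*t).
Try y_p = A*cos(t) + B*sin(t). Substituting and equating the coefficients of cos(t) and sin(t) gives A = -45/289, B = -24/289, so y_p = -45*cos(t)/289 - 24*sin(t)/289.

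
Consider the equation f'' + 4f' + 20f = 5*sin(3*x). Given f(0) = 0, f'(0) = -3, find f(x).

Characteristic equation r² + 4r + 20 = 0 has discriminant (4)² - 4·(20) = -64 < 0, so r = -2 ± 4i.
Hence f_h = C1*cos(4*x)*exp(-2*x) + C2*exp(-2*x)*sin(4*x).
Try f_p = A*cos(3*x) + B*sin(3*x). Substituting and equating the coefficients of cos(3x) and sin(3x) gives A = -12/53, B = 11/53, so f_p = -12*cos(3*x)/53 + 11*sin(3*x)/53.
General solution: f = -12*cos(3*x)/53 + 11*sin(3*x)/53 + C1*cos(4*x)*exp(-2*x) + C2*exp(-2*x)*sin(4*x).
Apply the initial conditions: f(0) = -12/53 + C1 = 0 and f'(0) = 33/53 - 2*C1 + 4*C2 = -3. Solving gives C1 = 12/53, C2 = -42/53.

f = -12*cos(3*x)/53 + 11*sin(3*x)/53 - 42*exp(-2*x)*sin(4*x)/53 + 12*cos(4*x)*exp(-2*x)/53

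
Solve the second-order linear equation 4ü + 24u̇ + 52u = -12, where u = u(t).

u = -3/13 + C1*cos(2*t)*exp(-3*t) + C2*exp(-3*t)*sin(2*t)

Divide through by 4: u'' + 6u' + 13u = -3.
Characteristic equation r² + 6r + 13 = 0 has discriminant (6)² - 4·(13) = -16 < 0, so r = -3 ± 2i.
Hence u_h = C1*cos(2*t)*exp(-3*t) + C2*exp(-3*t)*sin(2*t).
For the particular solution try u_p = A0. Substituting and matching coefficients of each power of t gives A0 = -3/13, so u_p = -3/13.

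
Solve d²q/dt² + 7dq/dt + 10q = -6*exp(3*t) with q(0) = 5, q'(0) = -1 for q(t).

Characteristic equation r² + 7r + 10 = 0 factors as (r + 2)(r + 5) = 0, so r = -2, -5.
Hence q_h = C1*exp(-2*t) + C2*exp(-5*t).
Try q_p = A*exp(3*t). Substituting into the equation and dividing by exp(3*t) gives A = -3/20, so q_p = -3*exp(3*t)/20.
General solution: q = -3*exp(3*t)/20 + C1*exp(-2*t) + C2*exp(-5*t).
Apply the initial conditions: q(0) = -3/20 + C1 + C2 = 5 and q'(0) = -9/20 - 5*C2 - 2*C1 = -1. Solving gives C1 = 42/5, C2 = -13/4.

q = -13*exp(-5*t)/4 - 3*exp(3*t)/20 + 42*exp(-2*t)/5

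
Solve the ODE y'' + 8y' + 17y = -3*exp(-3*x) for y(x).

Characteristic equation r² + 8r + 17 = 0 has discriminant (8)² - 4·(17) = -4 < 0, so r = -4 ± i.
Hence y_h = C1*cos(x)*exp(-4*x) + C2*exp(-4*x)*sin(x).
Try y_p = A*exp(-3*x). Substituting into the equation and dividing by exp(-3*x) gives A = -3/2, so y_p = -3*exp(-3*x)/2.

y = -3*exp(-3*x)/2 + C1*cos(x)*exp(-4*x) + C2*exp(-4*x)*sin(x)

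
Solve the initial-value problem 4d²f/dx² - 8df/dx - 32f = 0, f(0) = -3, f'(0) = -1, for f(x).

f = -11*exp(-2*x)/6 - 7*exp(4*x)/6

Divide through by 4: f'' - 2f' - 8f = 0.
Characteristic equation r² - 2r - 8 = 0 factors as (r + 2)(r - 4) = 0, so r = -2, 4.
Hence f_h = C1*exp(-2*x) + C2*exp(4*x).
Apply the initial conditions: f(0) = C1 + C2 = -3 and f'(0) = -2*C1 + 4*C2 = -1. Solving gives C1 = -11/6, C2 = -7/6.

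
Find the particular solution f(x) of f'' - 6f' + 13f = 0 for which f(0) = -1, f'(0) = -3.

Characteristic equation r² - 6r + 13 = 0 has discriminant (-6)² - 4·(13) = -16 < 0, so r = 3 ± 2i.
Hence f_h = C1*cos(2*x)*exp(3*x) + C2*exp(3*x)*sin(2*x).
Apply the initial conditions: f(0) = C1 = -1 and f'(0) = 2*C2 + 3*C1 = -3. Solving gives C1 = -1, C2 = 0.

f = -cos(2*x)*exp(3*x)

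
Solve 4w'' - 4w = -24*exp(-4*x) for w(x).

Divide through by 4: w'' - w = -6*exp(-4*x).
Characteristic equation r² - 1 = 0 factors as (r + 1)(r - 1) = 0, so r = -1, 1.
Hence w_h = C1*exp(-x) + C2*exp(x).
Try w_p = A*exp(-4*x). Substituting into the equation and dividing by exp(-4*x) gives A = -2/5, so w_p = -2*exp(-4*x)/5.

w = -2*exp(-4*x)/5 + C1*exp(-x) + C2*exp(x)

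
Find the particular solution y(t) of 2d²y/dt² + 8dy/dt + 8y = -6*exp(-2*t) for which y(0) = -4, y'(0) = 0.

Divide through by 2: y'' + 4y' + 4y = -3*exp(-2*t).
Characteristic equation r² + 4r + 4 = 0 has discriminant (4)² - 4·(4) = 0, so r = -2 is a repeated root.
Hence y_h = (C1 + C2*t)*exp(-2*t).
Since exp(-2*t) solves the homogeneous equation (r = -2 is a root of multiplicity 2), multiply the trial by t^2. Try y_p = A*t^2*exp(-2*t). Substituting into the equation and dividing by exp(-2*t) gives A = -3/2, so y_p = -3*t^2*exp(-2*t)/2.
General solution: y = C1*exp(-2*t) - 3*t^2*exp(-2*t)/2 + C2*t*exp(-2*t).
Apply the initial conditions: y(0) = C1 = -4 and y'(0) = C2 - 2*C1 = 0. Solving gives C1 = -4, C2 = -8.

y = -4*exp(-2*t) - 8*t*exp(-2*t) - 3*t**2*exp(-2*t)/2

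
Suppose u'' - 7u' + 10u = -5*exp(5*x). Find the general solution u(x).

Characteristic equation r² - 7r + 10 = 0 factors as (r - 5)(r - 2) = 0, so r = 5, 2.
Hence u_h = C1*exp(5*x) + C2*exp(2*x).
Since exp(5*x) solves the homogeneous equation (r = 5 is a root of multiplicity 1), multiply the trial by x. Try u_p = A*x*exp(5*x). Substituting into the equation and dividing by exp(5*x) gives A = -5/3, so u_p = -5*x*exp(5*x)/3.

u = C1*exp(5*x) + C2*exp(2*x) - 5*x*exp(5*x)/3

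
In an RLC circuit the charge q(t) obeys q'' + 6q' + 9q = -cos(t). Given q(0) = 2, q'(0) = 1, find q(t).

q = -3*sin(t)/50 - 2*cos(t)/25 + 52*exp(-3*t)/25 + 73*t*exp(-3*t)/10

Characteristic equation r² + 6r + 9 = 0 has discriminant (6)² - 4·(9) = 0, so r = -3 is a repeated root.
Hence q_h = (C1 + C2*t)*exp(-3*t).
Try q_p = A*cos(t) + B*sin(t). Substituting and equating the coefficients of cos(t) and sin(t) gives A = -2/25, B = -3/50, so q_p = -3*sin(t)/50 - 2*cos(t)/25.
General solution: q = -3*sin(t)/50 - 2*cos(t)/25 + C1*exp(-3*t) + C2*t*exp(-3*t).
Apply the initial conditions: q(0) = -2/25 + C1 = 2 and q'(0) = -3/50 + C2 - 3*C1 = 1. Solving gives C1 = 52/25, C2 = 73/10.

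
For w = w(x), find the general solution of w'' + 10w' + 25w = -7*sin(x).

w = -42*sin(x)/169 + 35*cos(x)/338 + C1*exp(-5*x) + C2*x*exp(-5*x)

Characteristic equation r² + 10r + 25 = 0 has discriminant (10)² - 4·(25) = 0, so r = -5 is a repeated root.
Hence w_h = (C1 + C2*x)*exp(-5*x).
Try w_p = A*cos(x) + B*sin(x). Substituting and equating the coefficients of cos(x) and sin(x) gives A = 35/338, B = -42/169, so w_p = -42*sin(x)/169 + 35*cos(x)/338.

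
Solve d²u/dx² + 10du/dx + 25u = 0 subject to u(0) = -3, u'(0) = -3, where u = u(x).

Characteristic equation r² + 10r + 25 = 0 has discriminant (10)² - 4·(25) = 0, so r = -5 is a repeated root.
Hence u_h = (C1 + C2*x)*exp(-5*x).
Apply the initial conditions: u(0) = C1 = -3 and u'(0) = C2 - 5*C1 = -3. Solving gives C1 = -3, C2 = -18.

u = -3*exp(-5*x) - 18*x*exp(-5*x)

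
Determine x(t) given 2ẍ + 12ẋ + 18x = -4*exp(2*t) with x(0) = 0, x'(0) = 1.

x = -2*exp(2*t)/25 + 2*exp(-3*t)/25 + 7*t*exp(-3*t)/5

Divide through by 2: x'' + 6x' + 9x = -2*exp(2*t).
Characteristic equation r² + 6r + 9 = 0 has discriminant (6)² - 4·(9) = 0, so r = -3 is a repeated root.
Hence x_h = (C1 + C2*t)*exp(-3*t).
Try x_p = A*exp(2*t). Substituting into the equation and dividing by exp(2*t) gives A = -2/25, so x_p = -2*exp(2*t)/25.
General solution: x = -2*exp(2*t)/25 + C1*exp(-3*t) + C2*t*exp(-3*t).
Apply the initial conditions: x(0) = -2/25 + C1 = 0 and x'(0) = -4/25 + C2 - 3*C1 = 1. Solving gives C1 = 2/25, C2 = 7/5.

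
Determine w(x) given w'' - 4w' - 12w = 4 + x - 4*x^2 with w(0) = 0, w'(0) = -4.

w = -19/108 - 361*exp(6*x)/864 - 11*x/36 + x**2/3 + 19*exp(-2*x)/32

Characteristic equation r² - 4r - 12 = 0 factors as (r + 2)(r - 6) = 0, so r = -2, 6.
Hence w_h = C1*exp(-2*x) + C2*exp(6*x).
For the particular solution try w_p = A0 + A1*x + A2*x^2. Substituting and matching coefficients of each power of x gives A0 = -19/108, A1 = -11/36, A2 = 1/3, so w_p = -19/108 - 11*x/36 + x^2/3.
General solution: w = -19/108 - 11*x/36 + x^2/3 + C1*exp(-2*x) + C2*exp(6*x).
Apply the initial conditions: w(0) = -19/108 + C1 + C2 = 0 and w'(0) = -11/36 - 2*C1 + 6*C2 = -4. Solving gives C1 = 19/32, C2 = -361/864.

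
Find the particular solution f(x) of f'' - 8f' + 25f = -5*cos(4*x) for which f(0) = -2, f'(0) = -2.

f = -9*cos(4*x)/221 + 32*sin(4*x)/221 - 433*cos(3*x)*exp(4*x)/221 + 1162*exp(4*x)*sin(3*x)/663

Characteristic equation r² - 8r + 25 = 0 has discriminant (-8)² - 4·(25) = -36 < 0, so r = 4 ± 3i.
Hence f_h = C1*cos(3*x)*exp(4*x) + C2*exp(4*x)*sin(3*x).
Try f_p = A*cos(4*x) + B*sin(4*x). Substituting and equating the coefficients of cos(4x) and sin(4x) gives A = -9/221, B = 32/221, so f_p = -9*cos(4*x)/221 + 32*sin(4*x)/221.
General solution: f = -9*cos(4*x)/221 + 32*sin(4*x)/221 + C1*cos(3*x)*exp(4*x) + C2*exp(4*x)*sin(3*x).
Apply the initial conditions: f(0) = -9/221 + C1 = -2 and f'(0) = 128/221 + 3*C2 + 4*C1 = -2. Solving gives C1 = -433/221, C2 = 1162/663.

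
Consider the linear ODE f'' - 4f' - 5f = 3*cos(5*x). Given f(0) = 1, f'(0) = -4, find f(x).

Characteristic equation r² - 4r - 5 = 0 factors as (r + 1)(r - 5) = 0, so r = -1, 5.
Hence f_h = C1*exp(-x) + C2*exp(5*x).
Try f_p = A*cos(5*x) + B*sin(5*x). Substituting and equating the coefficients of cos(5x) and sin(5x) gives A = -9/130, B = -3/65, so f_p = -9*cos(5*x)/130 - 3*sin(5*x)/65.
General solution: f = -9*cos(5*x)/130 - 3*sin(5*x)/65 + C1*exp(-x) + C2*exp(5*x).
Apply the initial conditions: f(0) = -9/130 + C1 + C2 = 1 and f'(0) = -3/13 - C1 + 5*C2 = -4. Solving gives C1 = 79/52, C2 = -9/20.

f = -9*exp(5*x)/20 - 9*cos(5*x)/130 - 3*sin(5*x)/65 + 79*exp(-x)/52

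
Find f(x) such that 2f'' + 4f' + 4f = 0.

Divide through by 2: f'' + 2f' + 2f = 0.
Characteristic equation r² + 2r + 2 = 0 has discriminant (2)² - 4·(2) = -4 < 0, so r = -1 ± i.
Hence f_h = C1*cos(x)*exp(-x) + C2*exp(-x)*sin(x).

f = C1*cos(x)*exp(-x) + C2*exp(-x)*sin(x)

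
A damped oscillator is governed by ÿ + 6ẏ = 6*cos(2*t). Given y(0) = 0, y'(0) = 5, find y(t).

Characteristic equation r² + 6r = 0 factors as (r + 6)r = 0, so r = -6, 0.
Hence y_h = C1*exp(-6*t) + C2.
Try y_p = A*cos(2*t) + B*sin(2*t). Substituting and equating the coefficients of cos(2t) and sin(2t) gives A = -3/20, B = 9/20, so y_p = -3*cos(2*t)/20 + 9*sin(2*t)/20.
General solution: y = C2 - 3*cos(2*t)/20 + 9*sin(2*t)/20 + C1*exp(-6*t).
Apply the initial conditions: y(0) = -3/20 + C1 + C2 = 0 and y'(0) = 9/10 - 6*C1 = 5. Solving gives C1 = -41/60, C2 = 5/6.

y = 5/6 - 41*exp(-6*t)/60 - 3*cos(2*t)/20 + 9*sin(2*t)/20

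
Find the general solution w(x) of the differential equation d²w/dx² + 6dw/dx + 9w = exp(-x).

Characteristic equation r² + 6r + 9 = 0 has discriminant (6)² - 4·(9) = 0, so r = -3 is a repeated root.
Hence w_h = (C1 + C2*x)*exp(-3*x).
Try w_p = A*exp(-x). Substituting into the equation and dividing by exp(-x) gives A = 1/4, so w_p = exp(-x)/4.

w = exp(-x)/4 + C1*exp(-3*x) + C2*x*exp(-3*x)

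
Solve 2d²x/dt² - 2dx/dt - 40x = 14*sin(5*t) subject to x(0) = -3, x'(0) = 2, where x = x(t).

x = -244*exp(-4*t)/123 - 63*sin(5*t)/410 - 31*exp(5*t)/30 + 7*cos(5*t)/410

Divide through by 2: x'' - x' - 20x = 7*sin(5*t).
Characteristic equation r² - r - 20 = 0 factors as (r + 4)(r - 5) = 0, so r = -4, 5.
Hence x_h = C1*exp(-4*t) + C2*exp(5*t).
Try x_p = A*cos(5*t) + B*sin(5*t). Substituting and equating the coefficients of cos(5t) and sin(5t) gives A = 7/410, B = -63/410, so x_p = -63*sin(5*t)/410 + 7*cos(5*t)/410.
General solution: x = -63*sin(5*t)/410 + 7*cos(5*t)/410 + C1*exp(-4*t) + C2*exp(5*t).
Apply the initial conditions: x(0) = 7/410 + C1 + C2 = -3 and x'(0) = -63/82 - 4*C1 + 5*C2 = 2. Solving gives C1 = -244/123, C2 = -31/30.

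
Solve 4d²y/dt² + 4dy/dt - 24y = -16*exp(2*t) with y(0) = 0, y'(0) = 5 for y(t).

y = -29*exp(-3*t)/25 + 29*exp(2*t)/25 - 4*t*exp(2*t)/5

Divide through by 4: y'' + y' - 6y = -4*exp(2*t).
Characteristic equation r² + r - 6 = 0 factors as (r - 2)(r + 3) = 0, so r = 2, -3.
Hence y_h = C1*exp(2*t) + C2*exp(-3*t).
Since exp(2*t) solves the homogeneous equation (r = 2 is a root of multiplicity 1), multiply the trial by t. Try y_p = A*t*exp(2*t). Substituting into the equation and dividing by exp(2*t) gives A = -4/5, so y_p = -4*t*exp(2*t)/5.
General solution: y = C1*exp(2*t) + C2*exp(-3*t) - 4*t*exp(2*t)/5.
Apply the initial conditions: y(0) = C1 + C2 = 0 and y'(0) = -4/5 - 3*C2 + 2*C1 = 5. Solving gives C1 = 29/25, C2 = -29/25.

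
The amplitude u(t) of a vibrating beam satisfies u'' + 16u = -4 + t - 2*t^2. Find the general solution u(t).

u = -15/64 - t**2/8 + t/16 + C1*cos(4*t) + C2*sin(4*t)

Characteristic equation r² + 16 = 0 has discriminant (0)² - 4·(16) = -64 < 0, so r = ± 4i.
Hence u_h = C1*cos(4*t) + C2*sin(4*t).
For the particular solution try u_p = A0 + A1*t + A2*t^2. Substituting and matching coefficients of each power of t gives A0 = -15/64, A1 = 1/16, A2 = -1/8, so u_p = -15/64 - t^2/8 + t/16.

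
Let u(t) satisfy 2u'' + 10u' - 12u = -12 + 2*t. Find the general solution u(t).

Divide through by 2: u'' + 5u' - 6u = -6 + t.
Characteristic equation r² + 5r - 6 = 0 factors as (r - 1)(r + 6) = 0, so r = 1, -6.
Hence u_h = C1*exp(t) + C2*exp(-6*t).
For the particular solution try u_p = A0 + A1*t. Substituting and matching coefficients of each power of t gives A0 = 31/36, A1 = -1/6, so u_p = 31/36 - t/6.

u = 31/36 - t/6 + C1*exp(t) + C2*exp(-6*t)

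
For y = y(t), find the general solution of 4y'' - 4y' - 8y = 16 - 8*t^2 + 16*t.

y = 1/2 + t**2 - 3*t + C1*exp(2*t) + C2*exp(-t)

Divide through by 4: y'' - y' - 2y = 4 - 2*t^2 + 4*t.
Characteristic equation r² - r - 2 = 0 factors as (r - 2)(r + 1) = 0, so r = 2, -1.
Hence y_h = C1*exp(2*t) + C2*exp(-t).
For the particular solution try y_p = A0 + A1*t + A2*t^2. Substituting and matching coefficients of each power of t gives A0 = 1/2, A1 = -3, A2 = 1, so y_p = 1/2 + t^2 - 3*t.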